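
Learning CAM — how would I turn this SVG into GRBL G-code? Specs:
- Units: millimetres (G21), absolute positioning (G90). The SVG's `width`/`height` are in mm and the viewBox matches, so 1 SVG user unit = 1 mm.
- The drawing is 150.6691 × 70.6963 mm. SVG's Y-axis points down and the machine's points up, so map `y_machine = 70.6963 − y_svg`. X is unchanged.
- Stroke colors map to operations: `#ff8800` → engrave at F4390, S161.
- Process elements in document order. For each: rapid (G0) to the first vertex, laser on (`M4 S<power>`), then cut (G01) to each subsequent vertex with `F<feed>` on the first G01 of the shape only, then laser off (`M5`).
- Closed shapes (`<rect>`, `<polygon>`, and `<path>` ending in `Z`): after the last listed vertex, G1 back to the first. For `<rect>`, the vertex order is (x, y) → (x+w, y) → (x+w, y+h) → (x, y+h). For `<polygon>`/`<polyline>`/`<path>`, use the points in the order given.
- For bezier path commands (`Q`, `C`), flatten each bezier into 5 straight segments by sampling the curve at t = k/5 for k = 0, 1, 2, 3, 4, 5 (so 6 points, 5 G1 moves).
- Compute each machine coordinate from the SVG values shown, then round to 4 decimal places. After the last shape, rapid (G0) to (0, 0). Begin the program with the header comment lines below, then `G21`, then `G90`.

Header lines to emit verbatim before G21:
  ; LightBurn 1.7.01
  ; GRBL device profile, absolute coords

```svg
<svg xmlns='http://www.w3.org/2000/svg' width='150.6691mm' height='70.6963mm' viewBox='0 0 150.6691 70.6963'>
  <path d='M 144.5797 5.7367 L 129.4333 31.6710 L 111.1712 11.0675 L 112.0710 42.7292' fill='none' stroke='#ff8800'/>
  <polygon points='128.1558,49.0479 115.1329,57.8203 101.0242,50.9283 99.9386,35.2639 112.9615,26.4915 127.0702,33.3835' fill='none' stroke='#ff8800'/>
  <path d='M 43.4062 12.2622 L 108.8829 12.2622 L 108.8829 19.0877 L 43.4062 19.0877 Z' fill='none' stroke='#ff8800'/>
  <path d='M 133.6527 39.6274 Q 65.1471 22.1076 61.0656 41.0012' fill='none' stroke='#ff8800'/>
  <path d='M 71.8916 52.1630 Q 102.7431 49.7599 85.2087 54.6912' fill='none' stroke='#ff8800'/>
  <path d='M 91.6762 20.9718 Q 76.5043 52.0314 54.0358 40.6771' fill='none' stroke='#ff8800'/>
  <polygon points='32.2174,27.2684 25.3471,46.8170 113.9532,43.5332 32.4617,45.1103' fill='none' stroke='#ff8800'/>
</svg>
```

1 u = 1 mm; y_m = 70.6963 − y.

[1] `<path>` open polyline, #ff8800→engrave S161 F4390: (144.5797,64.9596) → (129.4333,39.0253) → (111.1712,59.6288) → (112.0710,27.9671)

[2] `<polygon>` regular polygon, #ff8800→engrave S161 F4390: (128.1558,21.6484) → (115.1329,12.8760) → (101.0242,19.7680) → (99.9386,35.4324) → (112.9615,44.2048) → (127.0702,37.3128) → (128.1558,21.6484) (closed)

[3] `<path>` rectangle, #ff8800→engrave S161 F4390: (43.4062,58.4341) → (108.8829,58.4341) → (108.8829,51.6086) → (43.4062,51.6086) → (43.4062,58.4341) (closed)

[4] `<path>` quadratic bezier, #ff8800→engrave S161 F4390: (133.6527,31.0689) → (108.8274,36.6203) → (89.1561,39.2586) → (74.6387,38.9838) → (65.2752,35.7960) → (61.0656,29.6951)

[5] `<path>` quadratic bezier, #ff8800→engrave S161 F4390: (71.8916,18.5333) → (82.2968,19.2012) → (88.8311,19.2823) → (91.4945,18.7766) → (90.2870,17.6842) → (85.2087,16.0051)

[6] `<path>` quadratic bezier, #ff8800→engrave S161 F4390: (91.6762,49.7245) → (85.3156,38.9972) → (78.3712,31.6630) → (70.8431,27.7220) → (62.7313,27.1740) → (54.0358,30.0192)

[7] `<polygon>` closed polygon, #ff8800→engrave S161 F4390: (32.2174,43.4279) → (25.3471,23.8793) → (113.9532,27.1631) → (32.4617,25.5860) → (32.2174,43.4279) (closed)

; LightBurn 1.7.01
; GRBL device profile, absolute coords
G21
G90
G0 X144.5797 Y64.9596
M4 S161
G01 X129.4333 Y39.0253 F4390
G01 X111.1712 Y59.6288
G01 X112.0710 Y27.9671
M5
G0 X128.1558 Y21.6484
M4 S161
G01 X115.1329 Y12.8760 F4390
G01 X101.0242 Y19.7680
G01 X99.9386 Y35.4324
G01 X112.9615 Y44.2048
G01 X127.0702 Y37.3128
G01 X128.1558 Y21.6484
M5
G0 X43.4062 Y58.4341
M4 S161
G01 X108.8829 Y58.4341 F4390
G01 X108.8829 Y51.6086
G01 X43.4062 Y51.6086
G01 X43.4062 Y58.4341
M5
G0 X133.6527 Y31.0689
M4 S161
G01 X108.8274 Y36.6203 F4390
G01 X89.1561 Y39.2586
G01 X74.6387 Y38.9838
G01 X65.2752 Y35.7960
G01 X61.0656 Y29.6951
M5
G0 X71.8916 Y18.5333
M4 S161
G01 X82.2968 Y19.2012 F4390
G01 X88.8311 Y19.2823
G01 X91.4945 Y18.7766
G01 X90.2870 Y17.6842
G01 X85.2087 Y16.0051
M5
G0 X91.6762 Y49.7245
M4 S161
G01 X85.3156 Y38.9972 F4390
G01 X78.3712 Y31.6630
G01 X70.8431 Y27.7220
G01 X62.7313 Y27.1740
G01 X54.0358 Y30.0192
M5
G0 X32.2174 Y43.4279
M4 S161
G01 X25.3471 Y23.8793 F4390
G01 X113.9532 Y27.1631
G01 X32.4617 Y25.5860
G01 X32.2174 Y43.4279
M5
G0 X0.0000 Y0.0000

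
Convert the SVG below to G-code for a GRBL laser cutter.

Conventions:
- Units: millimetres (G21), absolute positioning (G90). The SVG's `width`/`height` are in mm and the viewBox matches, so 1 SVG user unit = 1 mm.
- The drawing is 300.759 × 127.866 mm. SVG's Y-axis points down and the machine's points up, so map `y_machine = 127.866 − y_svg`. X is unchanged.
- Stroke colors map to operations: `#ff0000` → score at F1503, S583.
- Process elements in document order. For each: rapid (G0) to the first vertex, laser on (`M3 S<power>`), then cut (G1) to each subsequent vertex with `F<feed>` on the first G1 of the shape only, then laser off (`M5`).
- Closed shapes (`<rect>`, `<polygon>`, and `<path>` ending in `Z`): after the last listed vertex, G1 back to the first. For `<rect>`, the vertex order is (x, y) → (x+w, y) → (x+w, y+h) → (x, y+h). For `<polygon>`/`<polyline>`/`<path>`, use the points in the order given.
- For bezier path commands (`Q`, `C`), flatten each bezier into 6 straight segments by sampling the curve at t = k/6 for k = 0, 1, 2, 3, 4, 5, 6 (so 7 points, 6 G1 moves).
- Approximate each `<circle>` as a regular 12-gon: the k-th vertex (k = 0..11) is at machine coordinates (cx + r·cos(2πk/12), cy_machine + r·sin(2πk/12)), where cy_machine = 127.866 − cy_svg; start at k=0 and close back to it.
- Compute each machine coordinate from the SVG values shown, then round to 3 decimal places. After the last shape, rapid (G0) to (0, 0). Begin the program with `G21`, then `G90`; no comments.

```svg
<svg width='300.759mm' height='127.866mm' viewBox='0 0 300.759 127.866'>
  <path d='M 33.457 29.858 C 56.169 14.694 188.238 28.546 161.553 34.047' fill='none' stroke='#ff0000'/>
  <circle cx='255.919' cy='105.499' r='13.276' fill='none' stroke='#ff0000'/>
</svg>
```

G21
G90
G0 X33.457 Y98.008
M3 S583
G1 X52.685 Y103.345 F1503
G1 X82.691 Y104.884
G1 X116.029 Y103.663
G1 X145.250 Y100.720
G1 X162.907 Y97.092
G1 X161.553 Y93.819
M5
G0 X269.195 Y22.367
M3 S583
G1 X267.416 Y29.005 F1503
G1 X262.557 Y33.864
G1 X255.919 Y35.643
G1 X249.281 Y33.864
G1 X244.422 Y29.005
G1 X242.643 Y22.367
G1 X244.422 Y15.729
G1 X249.281 Y10.870
G1 X255.919 Y9.091
G1 X262.557 Y10.870
G1 X267.416 Y15.729
G1 X269.195 Y22.367
M5
G0 X0.000 Y0.000

viewBox `0 0 300.759 127.866` with mm width/height → 1 unit = 1 mm. Flip: y_m = 127.866 − y_svg.

**Shape 1** — `<path>` cubic bezier, stroke `#ff0000` → score (S583, F1503). Control points (SVG): P0=(33.457,29.858), P1=(56.169,14.694), P2=(188.238,28.546), P3=(161.553,34.047); sampled at t=k/6. Machine vertices: (33.457,98.008) → (52.685,103.345) → (82.691,104.884) → (116.029,103.663) → (145.250,100.720) → (162.907,97.092) → (161.553,93.819). Open path.

**Shape 2** — `<circle>` circle, stroke `#ff0000` → score (S583, F1503). Machine vertices: (269.195,22.367) → (267.416,29.005) → (262.557,33.864) → (255.919,35.643) → (249.281,33.864) → (244.422,29.005) → (242.643,22.367) → (244.422,15.729) → (249.281,10.870) → (255.919,9.091) → (262.557,10.870) → (267.416,15.729) → (269.195,22.367). Closed: final G1 returns to the first vertex.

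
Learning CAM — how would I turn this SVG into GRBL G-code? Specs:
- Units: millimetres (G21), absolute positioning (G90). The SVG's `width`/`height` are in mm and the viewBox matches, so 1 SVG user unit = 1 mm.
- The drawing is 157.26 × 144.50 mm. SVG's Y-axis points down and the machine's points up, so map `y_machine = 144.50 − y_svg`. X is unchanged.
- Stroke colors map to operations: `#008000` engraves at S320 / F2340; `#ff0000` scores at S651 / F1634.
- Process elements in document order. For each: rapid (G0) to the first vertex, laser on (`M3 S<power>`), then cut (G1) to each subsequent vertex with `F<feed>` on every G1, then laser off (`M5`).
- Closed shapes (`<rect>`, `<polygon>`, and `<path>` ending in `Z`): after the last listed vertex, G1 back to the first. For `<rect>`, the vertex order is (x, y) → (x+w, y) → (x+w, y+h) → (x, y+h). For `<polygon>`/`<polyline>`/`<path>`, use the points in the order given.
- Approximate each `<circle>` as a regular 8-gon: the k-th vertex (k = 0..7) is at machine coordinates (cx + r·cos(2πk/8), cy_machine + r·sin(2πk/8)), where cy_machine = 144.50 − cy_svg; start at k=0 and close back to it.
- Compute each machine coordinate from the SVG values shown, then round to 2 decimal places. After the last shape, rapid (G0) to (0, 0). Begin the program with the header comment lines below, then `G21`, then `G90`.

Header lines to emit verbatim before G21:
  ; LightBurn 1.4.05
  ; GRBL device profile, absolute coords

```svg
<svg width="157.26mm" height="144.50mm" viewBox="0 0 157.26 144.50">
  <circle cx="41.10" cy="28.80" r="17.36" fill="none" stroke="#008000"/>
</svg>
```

; LightBurn 1.4.05
; GRBL device profile, absolute coords
G21
G90
G0 X58.46 Y115.70
M3 S320
G1 X53.38 Y127.98 F2340
G1 X41.10 Y133.06 F2340
G1 X28.82 Y127.98 F2340
G1 X23.74 Y115.70 F2340
G1 X28.82 Y103.42 F2340
G1 X41.10 Y98.34 F2340
G1 X53.38 Y103.42 F2340
G1 X58.46 Y115.70 F2340
M5
G0 X0.00 Y0.00

viewBox `0 0 157.26 144.50` with mm width/height → 1 unit = 1 mm. Flip: y_m = 144.50 − y_svg.

**Shape 1** — `<circle>` circle, stroke `#008000` → engrave (S320, F2340). Machine vertices: (58.46,115.70) → (53.38,127.98) → (41.10,133.06) → (28.82,127.98) → (23.74,115.70) → (28.82,103.42) → (41.10,98.34) → (53.38,103.42) → (58.46,115.70). Closed: final G1 returns to the first vertex.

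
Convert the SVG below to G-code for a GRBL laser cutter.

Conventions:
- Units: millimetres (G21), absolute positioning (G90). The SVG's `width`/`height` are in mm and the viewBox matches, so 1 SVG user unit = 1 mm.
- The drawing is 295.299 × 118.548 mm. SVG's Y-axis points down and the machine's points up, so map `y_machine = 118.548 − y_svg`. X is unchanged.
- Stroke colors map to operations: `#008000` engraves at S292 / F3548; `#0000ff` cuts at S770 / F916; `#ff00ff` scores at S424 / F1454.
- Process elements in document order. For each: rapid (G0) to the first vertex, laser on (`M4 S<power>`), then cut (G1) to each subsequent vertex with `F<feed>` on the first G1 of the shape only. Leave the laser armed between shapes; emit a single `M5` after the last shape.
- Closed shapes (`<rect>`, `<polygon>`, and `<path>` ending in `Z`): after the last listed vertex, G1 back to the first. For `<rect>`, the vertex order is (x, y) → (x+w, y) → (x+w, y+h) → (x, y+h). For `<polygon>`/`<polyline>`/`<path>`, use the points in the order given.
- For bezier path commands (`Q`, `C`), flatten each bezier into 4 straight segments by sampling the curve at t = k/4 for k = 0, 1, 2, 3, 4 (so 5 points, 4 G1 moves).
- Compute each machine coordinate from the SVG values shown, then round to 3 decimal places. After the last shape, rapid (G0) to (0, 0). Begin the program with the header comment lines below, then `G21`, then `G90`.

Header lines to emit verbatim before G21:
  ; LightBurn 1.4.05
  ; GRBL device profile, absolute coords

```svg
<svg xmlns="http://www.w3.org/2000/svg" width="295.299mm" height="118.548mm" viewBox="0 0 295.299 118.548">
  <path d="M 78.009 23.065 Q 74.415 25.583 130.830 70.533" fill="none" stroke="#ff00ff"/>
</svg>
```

; LightBurn 1.4.05
; GRBL device profile, absolute coords
G21
G90
G0 X78.009 Y95.483
M4 S424
G1 X79.963 Y91.572 F1454
G1 X89.417 Y82.357
G1 X106.373 Y67.838
G1 X130.830 Y48.015
M5
G0 X0.000 Y0.000

viewBox `0 0 295.299 118.548` with mm width/height → 1 unit = 1 mm. Flip: y_m = 118.548 − y_svg.

**Shape 1** — `<path>` quadratic bezier, stroke `#ff00ff` → score (S424, F1454). Control points (SVG): P0=(78.009,23.065), P1=(74.415,25.583), P2=(130.830,70.533); sampled at t=k/4. Machine vertices: (78.009,95.483) → (79.963,91.572) → (89.417,82.357) → (106.373,67.838) → (130.830,48.015). Open path.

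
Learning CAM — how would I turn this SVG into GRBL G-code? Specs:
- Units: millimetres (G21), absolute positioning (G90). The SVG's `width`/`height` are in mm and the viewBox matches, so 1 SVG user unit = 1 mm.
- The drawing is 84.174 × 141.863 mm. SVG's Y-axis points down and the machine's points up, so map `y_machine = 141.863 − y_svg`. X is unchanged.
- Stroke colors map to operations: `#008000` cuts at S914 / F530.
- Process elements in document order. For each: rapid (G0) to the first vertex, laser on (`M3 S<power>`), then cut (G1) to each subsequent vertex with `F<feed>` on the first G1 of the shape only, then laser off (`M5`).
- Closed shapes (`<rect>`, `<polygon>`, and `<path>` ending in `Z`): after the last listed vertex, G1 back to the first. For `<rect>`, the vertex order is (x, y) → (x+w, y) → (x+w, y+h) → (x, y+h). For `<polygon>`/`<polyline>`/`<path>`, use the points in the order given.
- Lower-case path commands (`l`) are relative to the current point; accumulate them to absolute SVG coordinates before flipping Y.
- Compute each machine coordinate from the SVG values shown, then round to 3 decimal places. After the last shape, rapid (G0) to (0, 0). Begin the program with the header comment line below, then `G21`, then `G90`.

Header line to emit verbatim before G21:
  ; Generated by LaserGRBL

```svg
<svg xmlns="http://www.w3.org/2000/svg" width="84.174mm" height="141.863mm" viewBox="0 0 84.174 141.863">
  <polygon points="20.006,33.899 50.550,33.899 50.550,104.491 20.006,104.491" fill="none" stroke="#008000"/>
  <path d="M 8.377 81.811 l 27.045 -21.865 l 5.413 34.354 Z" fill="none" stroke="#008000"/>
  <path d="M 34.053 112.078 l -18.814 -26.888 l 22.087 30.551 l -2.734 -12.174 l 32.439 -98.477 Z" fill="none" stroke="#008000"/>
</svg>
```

; Generated by LaserGRBL
G21
G90
G0 X20.006 Y107.964
M3 S914
G1 X50.550 Y107.964 F530
G1 X50.550 Y37.372
G1 X20.006 Y37.372
G1 X20.006 Y107.964
M5
G0 X8.377 Y60.052
M3 S914
G1 X35.422 Y81.917 F530
G1 X40.835 Y47.563
G1 X8.377 Y60.052
M5
G0 X34.053 Y29.785
M3 S914
G1 X15.239 Y56.673 F530
G1 X37.326 Y26.122
G1 X34.592 Y38.296
G1 X67.031 Y136.773
G1 X34.053 Y29.785
M5
G0 X0.000 Y0.000

1 u = 1 mm; y_m = 141.863 − y.

[1] `<polygon>` rectangle, #008000→cut S914 F530: (20.006,107.964) → (50.550,107.964) → (50.550,37.372) → (20.006,37.372) → (20.006,107.964) (closed)

[2] `<path>` regular polygon, #008000→cut S914 F530: (8.377,60.052) → (35.422,81.917) → (40.835,47.563) → (8.377,60.052) (closed)

[3] `<path>` closed polygon, #008000→cut S914 F530: (34.053,29.785) → (15.239,56.673) → (37.326,26.122) → (34.592,38.296) → (67.031,136.773) → (34.053,29.785) (closed)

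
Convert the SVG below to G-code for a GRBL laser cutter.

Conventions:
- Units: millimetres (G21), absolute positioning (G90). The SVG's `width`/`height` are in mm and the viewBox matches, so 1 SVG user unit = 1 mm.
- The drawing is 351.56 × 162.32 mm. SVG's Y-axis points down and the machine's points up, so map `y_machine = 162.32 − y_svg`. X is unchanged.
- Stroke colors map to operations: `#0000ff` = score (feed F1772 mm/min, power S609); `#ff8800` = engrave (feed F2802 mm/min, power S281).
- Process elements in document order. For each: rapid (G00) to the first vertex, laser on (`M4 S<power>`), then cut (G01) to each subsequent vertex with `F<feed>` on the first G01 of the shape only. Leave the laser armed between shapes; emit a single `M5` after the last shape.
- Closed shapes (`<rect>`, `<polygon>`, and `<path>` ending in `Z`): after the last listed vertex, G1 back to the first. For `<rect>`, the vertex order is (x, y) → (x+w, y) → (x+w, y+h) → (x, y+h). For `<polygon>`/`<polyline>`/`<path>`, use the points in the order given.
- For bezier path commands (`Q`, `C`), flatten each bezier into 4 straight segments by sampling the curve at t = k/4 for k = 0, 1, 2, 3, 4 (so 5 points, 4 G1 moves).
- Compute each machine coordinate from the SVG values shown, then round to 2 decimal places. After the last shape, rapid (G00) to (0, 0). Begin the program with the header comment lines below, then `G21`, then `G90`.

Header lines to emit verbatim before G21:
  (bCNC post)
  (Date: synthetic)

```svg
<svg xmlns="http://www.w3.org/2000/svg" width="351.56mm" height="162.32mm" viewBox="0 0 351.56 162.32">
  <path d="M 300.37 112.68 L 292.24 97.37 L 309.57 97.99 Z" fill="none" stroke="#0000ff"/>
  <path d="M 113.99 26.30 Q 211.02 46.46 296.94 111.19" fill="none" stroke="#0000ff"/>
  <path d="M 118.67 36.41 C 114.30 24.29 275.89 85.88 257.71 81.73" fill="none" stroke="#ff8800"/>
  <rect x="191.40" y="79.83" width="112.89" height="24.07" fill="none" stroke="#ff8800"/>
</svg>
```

(bCNC post)
(Date: synthetic)
G21
G90
G00 X300.37 Y49.64
M4 S609
G01 X292.24 Y64.95 F1772
G01 X309.57 Y64.33
G01 X300.37 Y49.64
G00 X113.99 Y136.02
M4 S609
G01 X161.81 Y123.15 F1772
G01 X208.24 Y104.72
G01 X253.29 Y80.71
G01 X296.94 Y51.13
G00 X118.67 Y125.91
M4 S281
G01 X141.11 Y123.36 F2802
G01 X193.37 Y106.24
G01 X243.04 Y87.62
G01 X257.71 Y80.59
G00 X191.40 Y82.49
M4 S281
G01 X304.29 Y82.49 F2802
G01 X304.29 Y58.42
G01 X191.40 Y58.42
G01 X191.40 Y82.49
M5
G00 X0.00 Y0.00

Since the viewBox matches the mm dimensions, user units are millimetres directly. The only transform is the Y-flip y_m = 162.32 − y_svg.

Shape 1 is a regular polygon drawn with `<path>`. Its stroke #0000ff means score at S609, F1772. After flipping Y the toolpath is (300.37,49.64) → (292.24,64.95) → (309.57,64.33) → (300.37,49.64), returning to the start.

Shape 2 is a quadratic bezier drawn with `<path>`. Its stroke #0000ff means score at S609, F1772. After flipping Y the toolpath is (113.99,136.02) → (161.81,123.15) → (208.24,104.72) → (253.29,80.71) → (296.94,51.13).

Shape 3 is a cubic bezier drawn with `<path>`. Its stroke #ff8800 means engrave at S281, F2802. After flipping Y the toolpath is (118.67,125.91) → (141.11,123.36) → (193.37,106.24) → (243.04,87.62) → (257.71,80.59).

Shape 4 is a rectangle drawn with `<rect>`. Its stroke #ff8800 means engrave at S281, F2802. After flipping Y the toolpath is (191.40,82.49) → (304.29,82.49) → (304.29,58.42) → (191.40,58.42) → (191.40,82.49), returning to the start.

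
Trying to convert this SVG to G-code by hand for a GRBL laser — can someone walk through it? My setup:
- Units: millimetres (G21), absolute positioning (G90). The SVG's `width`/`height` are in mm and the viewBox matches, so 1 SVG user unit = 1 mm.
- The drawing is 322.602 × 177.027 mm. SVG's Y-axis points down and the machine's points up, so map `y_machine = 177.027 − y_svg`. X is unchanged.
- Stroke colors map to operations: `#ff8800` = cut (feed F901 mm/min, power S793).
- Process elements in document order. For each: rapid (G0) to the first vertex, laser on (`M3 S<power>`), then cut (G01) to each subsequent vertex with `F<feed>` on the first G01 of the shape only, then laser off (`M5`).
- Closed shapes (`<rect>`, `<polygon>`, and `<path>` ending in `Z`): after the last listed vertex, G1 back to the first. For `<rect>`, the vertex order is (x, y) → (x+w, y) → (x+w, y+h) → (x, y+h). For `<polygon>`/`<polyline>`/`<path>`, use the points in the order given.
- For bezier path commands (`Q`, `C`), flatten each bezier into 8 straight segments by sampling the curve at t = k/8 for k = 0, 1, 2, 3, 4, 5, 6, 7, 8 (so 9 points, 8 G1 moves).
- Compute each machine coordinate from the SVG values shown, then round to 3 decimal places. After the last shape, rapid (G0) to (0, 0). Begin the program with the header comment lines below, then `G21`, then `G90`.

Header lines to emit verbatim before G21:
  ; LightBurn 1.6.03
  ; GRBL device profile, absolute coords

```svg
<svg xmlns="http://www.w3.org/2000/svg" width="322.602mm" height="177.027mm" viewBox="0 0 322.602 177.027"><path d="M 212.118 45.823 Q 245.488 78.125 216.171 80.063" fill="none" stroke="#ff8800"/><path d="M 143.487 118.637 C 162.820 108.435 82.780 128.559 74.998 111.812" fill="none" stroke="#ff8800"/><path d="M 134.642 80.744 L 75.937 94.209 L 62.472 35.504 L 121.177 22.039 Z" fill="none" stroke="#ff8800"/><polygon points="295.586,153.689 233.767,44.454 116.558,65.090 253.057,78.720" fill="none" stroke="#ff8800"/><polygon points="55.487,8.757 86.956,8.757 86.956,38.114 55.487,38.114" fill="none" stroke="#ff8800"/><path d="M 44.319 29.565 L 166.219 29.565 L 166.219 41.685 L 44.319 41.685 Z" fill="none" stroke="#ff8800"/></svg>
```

; LightBurn 1.6.03
; GRBL device profile, absolute coords
G21
G90
G0 X212.118 Y131.204
M3 S793
G01 X219.481 Y123.603 F901
G01 X224.885 Y116.951
G01 X228.330 Y111.247
G01 X229.816 Y106.493
G01 X229.343 Y102.687
G01 X226.912 Y99.831
G01 X222.521 Y97.923
G01 X216.171 Y96.964
M5
G0 X143.487 Y58.390
M3 S793
G01 X146.414 Y60.925 F901
G01 X142.036 Y61.405
G01 X132.364 Y60.617
G01 X119.411 Y59.348
G01 X105.186 Y58.386
G01 X91.701 Y58.518
G01 X80.968 Y60.532
G01 X74.998 Y65.215
M5
G0 X134.642 Y96.283
M3 S793
G01 X75.937 Y82.818 F901
G01 X62.472 Y141.523
G01 X121.177 Y154.988
G01 X134.642 Y96.283
M5
G0 X295.586 Y23.338
M3 S793
G01 X233.767 Y132.573 F901
G01 X116.558 Y111.937
G01 X253.057 Y98.307
G01 X295.586 Y23.338
M5
G0 X55.487 Y168.270
M3 S793
G01 X86.956 Y168.270 F901
G01 X86.956 Y138.913
G01 X55.487 Y138.913
G01 X55.487 Y168.270
M5
G0 X44.319 Y147.462
M3 S793
G01 X166.219 Y147.462 F901
G01 X166.219 Y135.342
G01 X44.319 Y135.342
G01 X44.319 Y147.462
M5
G0 X0.000 Y0.000

viewBox `0 0 322.602 177.027` with mm width/height → 1 unit = 1 mm. Flip: y_m = 177.027 − y_svg.

**Shape 1** — `<path>` quadratic bezier, stroke `#ff8800` → cut (S793, F901). Control points (SVG): P0=(212.118,45.823), P1=(245.488,78.125), P2=(216.171,80.063); sampled at t=k/8. Machine vertices: (212.118,131.204) → (219.481,123.603) → (224.885,116.951) → (228.330,111.247) → (229.816,106.493) → (229.343,102.687) → (226.912,99.831) → (222.521,97.923) → (216.171,96.964). Open path.

**Shape 2** — `<path>` cubic bezier, stroke `#ff8800` → cut (S793, F901). Control points (SVG): P0=(143.487,118.637), P1=(162.820,108.435), P2=(82.780,128.559), P3=(74.998,111.812); sampled at t=k/8. Machine vertices: (143.487,58.390) → (146.414,60.925) → (142.036,61.405) → (132.364,60.617) → (119.411,59.348) → (105.186,58.386) → (91.701,58.518) → (80.968,60.532) → (74.998,65.215). Open path.

**Shape 3** — `<path>` regular polygon, stroke `#ff8800` → cut (S793, F901). Machine vertices: (134.642,96.283) → (75.937,82.818) → (62.472,141.523) → (121.177,154.988) → (134.642,96.283). Closed: final G1 returns to the first vertex.

**Shape 4** — `<polygon>` closed polygon, stroke `#ff8800` → cut (S793, F901). Machine vertices: (295.586,23.338) → (233.767,132.573) → (116.558,111.937) → (253.057,98.307) → (295.586,23.338). Closed: final G1 returns to the first vertex.

**Shape 5** — `<polygon>` rectangle, stroke `#ff8800` → cut (S793, F901). Machine vertices: (55.487,168.270) → (86.956,168.270) → (86.956,138.913) → (55.487,138.913) → (55.487,168.270). Closed: final G1 returns to the first vertex.

**Shape 6** — `<path>` rectangle, stroke `#ff8800` → cut (S793, F901). Machine vertices: (44.319,147.462) → (166.219,147.462) → (166.219,135.342) → (44.319,135.342) → (44.319,147.462). Closed: final G1 returns to the first vertex.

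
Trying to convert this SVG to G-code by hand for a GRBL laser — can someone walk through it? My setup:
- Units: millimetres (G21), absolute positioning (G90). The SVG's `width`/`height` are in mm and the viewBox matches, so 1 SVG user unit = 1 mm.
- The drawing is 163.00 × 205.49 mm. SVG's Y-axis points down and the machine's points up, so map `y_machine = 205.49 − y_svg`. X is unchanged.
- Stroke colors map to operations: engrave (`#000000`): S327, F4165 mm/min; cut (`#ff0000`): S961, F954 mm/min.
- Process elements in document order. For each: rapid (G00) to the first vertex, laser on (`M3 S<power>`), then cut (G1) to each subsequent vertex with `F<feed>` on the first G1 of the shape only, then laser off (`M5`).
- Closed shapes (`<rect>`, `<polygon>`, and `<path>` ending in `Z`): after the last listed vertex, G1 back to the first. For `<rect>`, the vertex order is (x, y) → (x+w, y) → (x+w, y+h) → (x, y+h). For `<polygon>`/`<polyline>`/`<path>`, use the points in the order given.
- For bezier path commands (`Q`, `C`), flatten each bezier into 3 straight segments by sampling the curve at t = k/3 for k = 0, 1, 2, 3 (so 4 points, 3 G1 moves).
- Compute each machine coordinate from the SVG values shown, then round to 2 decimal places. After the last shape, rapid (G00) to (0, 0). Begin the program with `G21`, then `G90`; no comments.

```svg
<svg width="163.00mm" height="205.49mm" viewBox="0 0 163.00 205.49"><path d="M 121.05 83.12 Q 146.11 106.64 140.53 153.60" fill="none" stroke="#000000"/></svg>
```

G21
G90
G00 X121.05 Y122.37
M3 S327
G1 X134.35 Y104.09 F4165
G1 X140.85 Y80.59
G1 X140.53 Y51.89
M5
G00 X0.00 Y0.00

Since the viewBox matches the mm dimensions, user units are millimetres directly. The only transform is the Y-flip y_m = 205.49 − y_svg.

Shape 1 is a quadratic bezier drawn with `<path>`. Its stroke #000000 means engrave at S327, F4165. After flipping Y the toolpath is (121.05,122.37) → (134.35,104.09) → (140.85,80.59) → (140.53,51.89).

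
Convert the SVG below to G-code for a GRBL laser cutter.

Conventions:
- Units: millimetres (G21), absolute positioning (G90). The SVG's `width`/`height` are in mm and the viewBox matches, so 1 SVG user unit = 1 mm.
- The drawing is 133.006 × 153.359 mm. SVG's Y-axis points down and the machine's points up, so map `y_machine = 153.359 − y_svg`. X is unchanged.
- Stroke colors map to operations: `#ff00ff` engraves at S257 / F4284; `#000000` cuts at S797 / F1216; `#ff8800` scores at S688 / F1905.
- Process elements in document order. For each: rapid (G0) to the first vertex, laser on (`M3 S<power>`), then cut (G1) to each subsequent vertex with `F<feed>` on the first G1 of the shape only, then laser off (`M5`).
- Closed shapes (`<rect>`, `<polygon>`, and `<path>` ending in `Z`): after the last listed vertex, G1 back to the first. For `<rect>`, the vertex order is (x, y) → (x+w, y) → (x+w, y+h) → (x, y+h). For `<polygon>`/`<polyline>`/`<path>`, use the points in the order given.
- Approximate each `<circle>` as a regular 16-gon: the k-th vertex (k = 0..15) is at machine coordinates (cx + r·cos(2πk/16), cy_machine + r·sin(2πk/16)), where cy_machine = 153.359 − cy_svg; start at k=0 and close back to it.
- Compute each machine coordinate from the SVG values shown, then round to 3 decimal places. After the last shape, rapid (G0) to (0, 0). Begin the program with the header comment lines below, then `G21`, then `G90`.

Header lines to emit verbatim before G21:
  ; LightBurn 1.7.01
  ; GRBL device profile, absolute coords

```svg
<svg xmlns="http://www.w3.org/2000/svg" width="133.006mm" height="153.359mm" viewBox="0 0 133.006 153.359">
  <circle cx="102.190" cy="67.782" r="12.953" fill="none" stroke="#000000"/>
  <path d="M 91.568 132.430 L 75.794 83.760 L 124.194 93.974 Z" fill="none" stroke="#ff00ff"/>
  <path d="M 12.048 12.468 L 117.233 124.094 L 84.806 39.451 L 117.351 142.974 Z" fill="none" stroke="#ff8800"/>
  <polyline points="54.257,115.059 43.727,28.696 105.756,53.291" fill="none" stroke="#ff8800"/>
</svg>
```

; LightBurn 1.7.01
; GRBL device profile, absolute coords
G21
G90
G0 X115.143 Y85.577
M3 S797
G1 X114.157 Y90.534 F1216
G1 X111.349 Y94.736
G1 X107.147 Y97.544
G1 X102.190 Y98.530
G1 X97.233 Y97.544
G1 X93.031 Y94.736
G1 X90.223 Y90.534
G1 X89.237 Y85.577
G1 X90.223 Y80.620
G1 X93.031 Y76.418
G1 X97.233 Y73.610
G1 X102.190 Y72.624
G1 X107.147 Y73.610
G1 X111.349 Y76.418
G1 X114.157 Y80.620
G1 X115.143 Y85.577
M5
G0 X91.568 Y20.929
M3 S257
G1 X75.794 Y69.599 F4284
G1 X124.194 Y59.385
G1 X91.568 Y20.929
M5
G0 X12.048 Y140.891
M3 S688
G1 X117.233 Y29.265 F1905
G1 X84.806 Y113.908
G1 X117.351 Y10.385
G1 X12.048 Y140.891
M5
G0 X54.257 Y38.300
M3 S688
G1 X43.727 Y124.663 F1905
G1 X105.756 Y100.068
M5
G0 X0.000 Y0.000

Since the viewBox matches the mm dimensions, user units are millimetres directly. The only transform is the Y-flip y_m = 153.359 − y_svg.

Shape 1 is a circle drawn with `<circle>`. Its stroke #000000 means cut at S797, F1216. After flipping Y the toolpath is (115.143,85.577) → (114.157,90.534) → (111.349,94.736) → (107.147,97.544) → (102.190,98.530) → (97.233,97.544) → (93.031,94.736) → (90.223,90.534) → (89.237,85.577) → (90.223,80.620) → (93.031,76.418) → (97.233,73.610) → (102.190,72.624) → (107.147,73.610) → (111.349,76.418) → (114.157,80.620) → (115.143,85.577), returning to the start.

Shape 2 is a closed polygon drawn with `<path>`. Its stroke #ff00ff means engrave at S257, F4284. After flipping Y the toolpath is (91.568,20.929) → (75.794,69.599) → (124.194,59.385) → (91.568,20.929), returning to the start.

Shape 3 is a closed polygon drawn with `<path>`. Its stroke #ff8800 means score at S688, F1905. After flipping Y the toolpath is (12.048,140.891) → (117.233,29.265) → (84.806,113.908) → (117.351,10.385) → (12.048,140.891), returning to the start.

Shape 4 is a open polyline drawn with `<polyline>`. Its stroke #ff8800 means score at S688, F1905. After flipping Y the toolpath is (54.257,38.300) → (43.727,124.663) → (105.756,100.068).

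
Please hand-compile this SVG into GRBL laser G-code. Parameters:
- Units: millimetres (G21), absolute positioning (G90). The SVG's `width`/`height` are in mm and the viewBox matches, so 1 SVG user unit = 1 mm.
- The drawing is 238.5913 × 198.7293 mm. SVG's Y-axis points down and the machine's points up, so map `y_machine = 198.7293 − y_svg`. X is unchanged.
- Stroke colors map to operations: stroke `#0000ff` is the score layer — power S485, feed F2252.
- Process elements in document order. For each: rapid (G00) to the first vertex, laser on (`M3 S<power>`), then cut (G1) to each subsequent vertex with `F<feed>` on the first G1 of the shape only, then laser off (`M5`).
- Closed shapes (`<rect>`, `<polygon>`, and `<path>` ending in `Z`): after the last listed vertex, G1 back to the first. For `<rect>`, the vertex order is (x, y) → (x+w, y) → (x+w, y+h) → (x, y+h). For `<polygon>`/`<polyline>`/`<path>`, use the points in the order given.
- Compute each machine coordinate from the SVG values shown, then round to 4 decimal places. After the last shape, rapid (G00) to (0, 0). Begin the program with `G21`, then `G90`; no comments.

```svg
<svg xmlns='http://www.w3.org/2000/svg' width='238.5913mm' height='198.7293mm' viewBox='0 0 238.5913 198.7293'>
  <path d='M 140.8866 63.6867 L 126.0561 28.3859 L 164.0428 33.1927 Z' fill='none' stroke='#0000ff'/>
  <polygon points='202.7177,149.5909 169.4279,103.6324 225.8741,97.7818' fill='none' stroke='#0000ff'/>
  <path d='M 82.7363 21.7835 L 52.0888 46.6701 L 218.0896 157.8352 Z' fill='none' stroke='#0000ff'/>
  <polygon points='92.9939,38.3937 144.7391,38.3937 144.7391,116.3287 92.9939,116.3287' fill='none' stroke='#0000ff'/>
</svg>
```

G21
G90
G00 X140.8866 Y135.0426
M3 S485
G1 X126.0561 Y170.3434 F2252
G1 X164.0428 Y165.5366
G1 X140.8866 Y135.0426
M5
G00 X202.7177 Y49.1384
M3 S485
G1 X169.4279 Y95.0969 F2252
G1 X225.8741 Y100.9475
G1 X202.7177 Y49.1384
M5
G00 X82.7363 Y176.9458
M3 S485
G1 X52.0888 Y152.0592 F2252
G1 X218.0896 Y40.8941
G1 X82.7363 Y176.9458
M5
G00 X92.9939 Y160.3356
M3 S485
G1 X144.7391 Y160.3356 F2252
G1 X144.7391 Y82.4006
G1 X92.9939 Y82.4006
G1 X92.9939 Y160.3356
M5
G00 X0.0000 Y0.0000

1 u = 1 mm; y_m = 198.7293 − y.

[1] `<path>` regular polygon, #0000ff→score S485 F2252: (140.8866,135.0426) → (126.0561,170.3434) → (164.0428,165.5366) → (140.8866,135.0426) (closed)

[2] `<polygon>` regular polygon, #0000ff→score S485 F2252: (202.7177,49.1384) → (169.4279,95.0969) → (225.8741,100.9475) → (202.7177,49.1384) (closed)

[3] `<path>` closed polygon, #0000ff→score S485 F2252: (82.7363,176.9458) → (52.0888,152.0592) → (218.0896,40.8941) → (82.7363,176.9458) (closed)

[4] `<polygon>` rectangle, #0000ff→score S485 F2252: (92.9939,160.3356) → (144.7391,160.3356) → (144.7391,82.4006) → (92.9939,82.4006) → (92.9939,160.3356) (closed)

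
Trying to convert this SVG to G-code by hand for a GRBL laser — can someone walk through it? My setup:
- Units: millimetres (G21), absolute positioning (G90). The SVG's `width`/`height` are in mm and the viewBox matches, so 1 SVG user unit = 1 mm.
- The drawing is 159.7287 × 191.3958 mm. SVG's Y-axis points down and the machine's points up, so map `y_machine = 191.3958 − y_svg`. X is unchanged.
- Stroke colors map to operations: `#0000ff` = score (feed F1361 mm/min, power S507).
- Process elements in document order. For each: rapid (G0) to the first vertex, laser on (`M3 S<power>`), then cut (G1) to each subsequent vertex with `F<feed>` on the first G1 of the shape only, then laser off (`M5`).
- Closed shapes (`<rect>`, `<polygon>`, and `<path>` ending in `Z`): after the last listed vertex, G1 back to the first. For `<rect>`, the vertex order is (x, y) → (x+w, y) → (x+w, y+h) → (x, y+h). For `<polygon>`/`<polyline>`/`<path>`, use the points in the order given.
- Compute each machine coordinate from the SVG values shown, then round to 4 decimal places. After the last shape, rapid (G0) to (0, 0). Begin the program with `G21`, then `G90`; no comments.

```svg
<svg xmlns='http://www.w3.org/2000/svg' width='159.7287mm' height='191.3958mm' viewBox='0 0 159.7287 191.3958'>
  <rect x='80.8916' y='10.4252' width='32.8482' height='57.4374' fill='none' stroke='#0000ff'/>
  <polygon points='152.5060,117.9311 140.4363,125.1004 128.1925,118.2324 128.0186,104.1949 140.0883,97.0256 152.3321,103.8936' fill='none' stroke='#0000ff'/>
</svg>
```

G21
G90
G0 X80.8916 Y180.9706
M3 S507
G1 X113.7398 Y180.9706 F1361
G1 X113.7398 Y123.5332
G1 X80.8916 Y123.5332
G1 X80.8916 Y180.9706
M5
G0 X152.5060 Y73.4647
M3 S507
G1 X140.4363 Y66.2954 F1361
G1 X128.1925 Y73.1634
G1 X128.0186 Y87.2009
G1 X140.0883 Y94.3702
G1 X152.3321 Y87.5022
G1 X152.5060 Y73.4647
M5
G0 X0.0000 Y0.0000

Since the viewBox matches the mm dimensions, user units are millimetres directly. The only transform is the Y-flip y_m = 191.3958 − y_svg.

Shape 1 is a rectangle drawn with `<rect>`. Its stroke #0000ff means score at S507, F1361. After flipping Y the toolpath is (80.8916,180.9706) → (113.7398,180.9706) → (113.7398,123.5332) → (80.8916,123.5332) → (80.8916,180.9706), returning to the start.

Shape 2 is a regular polygon drawn with `<polygon>`. Its stroke #0000ff means score at S507, F1361. After flipping Y the toolpath is (152.5060,73.4647) → (140.4363,66.2954) → (128.1925,73.1634) → (128.0186,87.2009) → (140.0883,94.3702) → (152.3321,87.5022) → (152.5060,73.4647), returning to the start.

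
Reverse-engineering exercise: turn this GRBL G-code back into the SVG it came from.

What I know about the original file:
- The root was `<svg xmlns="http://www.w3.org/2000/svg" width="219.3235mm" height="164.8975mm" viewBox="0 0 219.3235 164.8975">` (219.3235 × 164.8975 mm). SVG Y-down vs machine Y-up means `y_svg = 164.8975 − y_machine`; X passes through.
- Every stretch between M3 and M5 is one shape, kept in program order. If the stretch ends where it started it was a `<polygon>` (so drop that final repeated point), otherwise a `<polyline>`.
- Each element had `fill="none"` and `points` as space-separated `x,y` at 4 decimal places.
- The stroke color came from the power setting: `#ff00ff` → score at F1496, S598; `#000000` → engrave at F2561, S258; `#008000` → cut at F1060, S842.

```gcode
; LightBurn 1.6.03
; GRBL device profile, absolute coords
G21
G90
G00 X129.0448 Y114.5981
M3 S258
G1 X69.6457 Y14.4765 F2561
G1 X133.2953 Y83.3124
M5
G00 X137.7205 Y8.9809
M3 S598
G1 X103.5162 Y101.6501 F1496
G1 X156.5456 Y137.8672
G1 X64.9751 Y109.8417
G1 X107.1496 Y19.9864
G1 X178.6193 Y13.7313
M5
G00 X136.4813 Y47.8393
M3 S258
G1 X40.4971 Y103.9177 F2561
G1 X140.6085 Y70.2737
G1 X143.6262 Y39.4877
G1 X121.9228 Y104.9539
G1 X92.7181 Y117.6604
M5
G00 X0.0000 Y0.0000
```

<svg xmlns="http://www.w3.org/2000/svg" width="219.3235mm" height="164.8975mm" viewBox="0 0 219.3235 164.8975">
  <polyline points="129.0448,50.2994 69.6457,150.4210 133.2953,81.5851" fill="none" stroke="#000000"/>
  <polyline points="137.7205,155.9166 103.5162,63.2474 156.5456,27.0303 64.9751,55.0558 107.1496,144.9111 178.6193,151.1662" fill="none" stroke="#ff00ff"/>
  <polyline points="136.4813,117.0582 40.4971,60.9798 140.6085,94.6238 143.6262,125.4098 121.9228,59.9436 92.7181,47.2371" fill="none" stroke="#000000"/>
</svg>

Machine Y-up, SVG Y-down with viewBox height 164.8975, so y_svg = 164.8975 − y_machine; X carries over.

Run 1: S258 ⇒ engrave layer `#000000`. The run is open, so emit a `<polyline>` with points (Y-flipped): 129.0448,50.2994 69.6457,150.4210 133.2953,81.5851.

Run 2: power S598 maps to stroke `#ff00ff` (score). The run is open, so emit a `<polyline>` with points (Y-flipped): 137.7205,155.9166 103.5162,63.2474 156.5456,27.0303 64.9751,55.0558 107.1496,144.9111 178.6193,151.1662.

Run 3: the run's S258 means `#000000` (engrave). The run is open, so emit a `<polyline>` with points (Y-flipped): 136.4813,117.0582 40.4971,60.9798 140.6085,94.6238 143.6262,125.4098 121.9228,59.9436 92.7181,47.2371.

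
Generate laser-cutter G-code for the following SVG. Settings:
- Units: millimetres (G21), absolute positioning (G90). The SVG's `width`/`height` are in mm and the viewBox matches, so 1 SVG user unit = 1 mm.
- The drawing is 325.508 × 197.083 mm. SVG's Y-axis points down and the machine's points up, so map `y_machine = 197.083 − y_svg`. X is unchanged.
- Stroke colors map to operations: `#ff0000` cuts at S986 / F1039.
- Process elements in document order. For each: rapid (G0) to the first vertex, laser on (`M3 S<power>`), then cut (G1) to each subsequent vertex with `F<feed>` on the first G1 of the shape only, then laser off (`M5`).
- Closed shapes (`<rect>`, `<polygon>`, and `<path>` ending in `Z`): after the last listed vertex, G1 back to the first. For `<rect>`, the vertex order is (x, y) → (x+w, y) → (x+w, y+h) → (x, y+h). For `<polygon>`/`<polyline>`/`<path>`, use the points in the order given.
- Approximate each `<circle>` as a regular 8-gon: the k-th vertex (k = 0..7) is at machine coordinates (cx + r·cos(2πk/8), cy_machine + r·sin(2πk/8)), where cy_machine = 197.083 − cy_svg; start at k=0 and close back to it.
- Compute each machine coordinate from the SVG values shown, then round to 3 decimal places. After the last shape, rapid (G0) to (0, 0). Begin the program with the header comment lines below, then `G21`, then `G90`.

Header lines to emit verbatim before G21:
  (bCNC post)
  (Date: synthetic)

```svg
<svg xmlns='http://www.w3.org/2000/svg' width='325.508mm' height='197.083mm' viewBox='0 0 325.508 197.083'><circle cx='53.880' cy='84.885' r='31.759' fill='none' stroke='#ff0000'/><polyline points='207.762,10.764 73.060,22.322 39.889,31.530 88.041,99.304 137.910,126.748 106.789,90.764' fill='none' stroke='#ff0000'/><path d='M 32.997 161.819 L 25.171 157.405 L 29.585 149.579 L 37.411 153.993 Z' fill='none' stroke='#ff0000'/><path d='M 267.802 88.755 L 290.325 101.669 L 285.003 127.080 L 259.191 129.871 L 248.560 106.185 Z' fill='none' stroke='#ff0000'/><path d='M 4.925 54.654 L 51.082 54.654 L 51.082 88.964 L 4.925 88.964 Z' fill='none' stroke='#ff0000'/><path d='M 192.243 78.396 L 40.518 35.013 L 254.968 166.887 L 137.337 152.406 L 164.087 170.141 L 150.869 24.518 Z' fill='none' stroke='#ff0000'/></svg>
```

(bCNC post)
(Date: synthetic)
G21
G90
G0 X85.639 Y112.198
M3 S986
G1 X76.337 Y134.655 F1039
G1 X53.880 Y143.957
G1 X31.423 Y134.655
G1 X22.121 Y112.198
G1 X31.423 Y89.741
G1 X53.880 Y80.439
G1 X76.337 Y89.741
G1 X85.639 Y112.198
M5
G0 X207.762 Y186.319
M3 S986
G1 X73.060 Y174.761 F1039
G1 X39.889 Y165.553
G1 X88.041 Y97.779
G1 X137.910 Y70.335
G1 X106.789 Y106.319
M5
G0 X32.997 Y35.264
M3 S986
G1 X25.171 Y39.678 F1039
G1 X29.585 Y47.504
G1 X37.411 Y43.090
G1 X32.997 Y35.264
M5
G0 X267.802 Y108.328
M3 S986
G1 X290.325 Y95.414 F1039
G1 X285.003 Y70.003
G1 X259.191 Y67.212
G1 X248.560 Y90.898
G1 X267.802 Y108.328
M5
G0 X4.925 Y142.429
M3 S986
G1 X51.082 Y142.429 F1039
G1 X51.082 Y108.119
G1 X4.925 Y108.119
G1 X4.925 Y142.429
M5
G0 X192.243 Y118.687
M3 S986
G1 X40.518 Y162.070 F1039
G1 X254.968 Y30.196
G1 X137.337 Y44.677
G1 X164.087 Y26.942
G1 X150.869 Y172.565
G1 X192.243 Y118.687
M5
G0 X0.000 Y0.000

1 u = 1 mm; y_m = 197.083 − y.

[1] `<circle>` circle, #ff0000→cut S986 F1039: (85.639,112.198) → (76.337,134.655) → (53.880,143.957) → (31.423,134.655) → (22.121,112.198) → (31.423,89.741) → (53.880,80.439) → (76.337,89.741) → (85.639,112.198) (closed)

[2] `<polyline>` open polyline, #ff0000→cut S986 F1039: (207.762,186.319) → (73.060,174.761) → (39.889,165.553) → (88.041,97.779) → (137.910,70.335) → (106.789,106.319)

[3] `<path>` regular polygon, #ff0000→cut S986 F1039: (32.997,35.264) → (25.171,39.678) → (29.585,47.504) → (37.411,43.090) → (32.997,35.264) (closed)

[4] `<path>` regular polygon, #ff0000→cut S986 F1039: (267.802,108.328) → (290.325,95.414) → (285.003,70.003) → (259.191,67.212) → (248.560,90.898) → (267.802,108.328) (closed)

[5] `<path>` rectangle, #ff0000→cut S986 F1039: (4.925,142.429) → (51.082,142.429) → (51.082,108.119) → (4.925,108.119) → (4.925,142.429) (closed)

[6] `<path>` closed polygon, #ff0000→cut S986 F1039: (192.243,118.687) → (40.518,162.070) → (254.968,30.196) → (137.337,44.677) → (164.087,26.942) → (150.869,172.565) → (192.243,118.687) (closed)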